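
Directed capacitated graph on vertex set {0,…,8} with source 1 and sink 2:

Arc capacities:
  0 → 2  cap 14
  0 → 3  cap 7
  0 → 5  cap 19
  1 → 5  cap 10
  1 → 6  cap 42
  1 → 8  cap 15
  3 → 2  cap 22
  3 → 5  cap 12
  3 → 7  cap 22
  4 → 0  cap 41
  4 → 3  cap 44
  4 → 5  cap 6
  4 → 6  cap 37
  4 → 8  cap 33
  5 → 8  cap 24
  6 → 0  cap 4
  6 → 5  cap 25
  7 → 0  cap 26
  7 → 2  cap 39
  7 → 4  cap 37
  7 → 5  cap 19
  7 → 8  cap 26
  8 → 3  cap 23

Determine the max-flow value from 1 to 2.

Maximum flow value: 27

augment #1: 1→6→0→2 bottleneck 4, total now 4
augment #2: 1→8→3→2 bottleneck 15, total now 19
augment #3: 1→5→8→3→2 bottleneck 7, total now 26
augment #4: 1→5→8→3→7→2 bottleneck 1, total now 27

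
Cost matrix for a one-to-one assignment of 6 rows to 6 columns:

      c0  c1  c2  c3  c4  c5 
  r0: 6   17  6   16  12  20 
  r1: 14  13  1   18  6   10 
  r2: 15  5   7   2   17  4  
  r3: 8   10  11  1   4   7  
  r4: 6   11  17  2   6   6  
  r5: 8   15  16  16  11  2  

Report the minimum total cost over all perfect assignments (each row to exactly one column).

optimal assignment: row0→col0 (cost 6), row1→col2 (cost 1), row2→col1 (cost 5), row3→col4 (cost 4), row4→col3 (cost 2), row5→col5 (cost 2)
total = 6 + 1 + 5 + 4 + 2 + 2 = 20

Minimum assignment cost: 20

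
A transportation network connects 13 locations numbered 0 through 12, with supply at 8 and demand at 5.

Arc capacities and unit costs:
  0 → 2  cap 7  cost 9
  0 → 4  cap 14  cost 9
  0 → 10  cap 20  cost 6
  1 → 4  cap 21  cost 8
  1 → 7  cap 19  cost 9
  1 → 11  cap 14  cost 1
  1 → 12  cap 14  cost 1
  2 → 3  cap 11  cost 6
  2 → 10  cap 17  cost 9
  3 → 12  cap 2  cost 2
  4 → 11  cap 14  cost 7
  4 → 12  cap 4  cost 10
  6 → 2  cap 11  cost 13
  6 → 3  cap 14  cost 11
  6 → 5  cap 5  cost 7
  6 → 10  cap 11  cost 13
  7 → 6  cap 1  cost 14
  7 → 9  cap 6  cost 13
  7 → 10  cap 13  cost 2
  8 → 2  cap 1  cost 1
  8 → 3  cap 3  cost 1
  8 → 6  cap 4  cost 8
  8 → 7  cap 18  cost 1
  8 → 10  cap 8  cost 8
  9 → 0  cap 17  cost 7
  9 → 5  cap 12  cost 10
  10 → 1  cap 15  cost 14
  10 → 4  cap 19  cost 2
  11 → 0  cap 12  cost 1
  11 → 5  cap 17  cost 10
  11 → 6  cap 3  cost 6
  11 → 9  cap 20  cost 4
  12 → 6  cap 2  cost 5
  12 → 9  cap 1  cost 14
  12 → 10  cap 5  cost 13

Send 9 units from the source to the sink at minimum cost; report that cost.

shortest-cost path #1: 8→6→5 push 4 @ unit cost 15 (adds 60)
shortest-cost path #2: 8→3→12→6→5 push 1 @ unit cost 15 (adds 15)
shortest-cost path #3: 8→7→10→4→11→5 push 4 @ unit cost 22 (adds 88)
total cost = 163

Minimum cost for 9 units: 163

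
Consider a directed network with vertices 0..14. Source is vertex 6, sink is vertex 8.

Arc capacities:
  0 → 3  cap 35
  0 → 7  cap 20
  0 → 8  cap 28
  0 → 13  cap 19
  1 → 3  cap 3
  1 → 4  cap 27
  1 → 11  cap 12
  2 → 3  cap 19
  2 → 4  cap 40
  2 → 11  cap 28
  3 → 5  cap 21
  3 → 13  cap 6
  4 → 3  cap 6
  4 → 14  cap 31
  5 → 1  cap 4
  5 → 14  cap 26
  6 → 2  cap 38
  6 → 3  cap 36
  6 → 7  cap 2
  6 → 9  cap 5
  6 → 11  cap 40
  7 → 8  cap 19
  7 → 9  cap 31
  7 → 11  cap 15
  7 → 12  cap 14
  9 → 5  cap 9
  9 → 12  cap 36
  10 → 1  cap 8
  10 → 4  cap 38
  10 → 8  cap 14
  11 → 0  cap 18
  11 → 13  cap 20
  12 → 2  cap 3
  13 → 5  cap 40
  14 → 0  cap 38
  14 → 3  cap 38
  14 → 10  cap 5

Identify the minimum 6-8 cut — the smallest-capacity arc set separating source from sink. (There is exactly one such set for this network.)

Min-cut arcs: {(0,8), (7,8), (14,10)} (total capacity 52)

augment #1: 6→7→8 push 2
augment #2: 6→11→0→8 push 18
augment #3: 6→2→4→14→0→8 push 10
augment #4: 6→2→4→14→10→8 push 5
augment #5: 6→2→4→14→0→7→8 push 16
augment #6: 6→3→5→14→0→7→8 push 1
max flow = 52; residual-reachable set from 6 gives S-side
cut edges (S→T): {(0,8), (7,8), (14,10)} total cap 52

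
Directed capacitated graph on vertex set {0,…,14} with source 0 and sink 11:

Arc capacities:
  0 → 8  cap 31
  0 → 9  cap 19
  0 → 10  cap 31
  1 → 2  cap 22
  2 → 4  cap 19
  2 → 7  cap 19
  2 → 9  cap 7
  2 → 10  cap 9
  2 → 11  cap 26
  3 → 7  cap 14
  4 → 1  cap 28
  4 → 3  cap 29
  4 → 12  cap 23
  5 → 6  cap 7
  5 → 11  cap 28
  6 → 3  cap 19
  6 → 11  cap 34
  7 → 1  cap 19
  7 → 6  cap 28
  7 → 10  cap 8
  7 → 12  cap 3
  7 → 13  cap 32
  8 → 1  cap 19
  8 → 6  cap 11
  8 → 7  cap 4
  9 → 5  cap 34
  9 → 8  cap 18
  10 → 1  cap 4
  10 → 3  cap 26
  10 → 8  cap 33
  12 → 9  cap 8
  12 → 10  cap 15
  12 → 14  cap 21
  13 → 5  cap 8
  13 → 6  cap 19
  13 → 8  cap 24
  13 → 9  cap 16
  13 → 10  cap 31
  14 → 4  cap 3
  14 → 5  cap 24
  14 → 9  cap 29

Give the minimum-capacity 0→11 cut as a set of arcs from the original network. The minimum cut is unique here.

augment #1: 0→8→6→11 push 11
augment #2: 0→9→5→11 push 19
augment #3: 0→8→1→2→11 push 19
augment #4: 0→8→7→6→11 push 1
augment #5: 0→10→1→2→11 push 3
augment #6: 0→10→3→7→6→11 push 14
augment #7: 0→10→8→7→6→11 push 3
max flow = 70; residual-reachable set from 0 gives S-side
cut edges (S→T): {(0,9), (1,2), (3,7), (8,6), (8,7)} total cap 70

Min-cut arcs: {(0,9), (1,2), (3,7), (8,6), (8,7)} (total capacity 70)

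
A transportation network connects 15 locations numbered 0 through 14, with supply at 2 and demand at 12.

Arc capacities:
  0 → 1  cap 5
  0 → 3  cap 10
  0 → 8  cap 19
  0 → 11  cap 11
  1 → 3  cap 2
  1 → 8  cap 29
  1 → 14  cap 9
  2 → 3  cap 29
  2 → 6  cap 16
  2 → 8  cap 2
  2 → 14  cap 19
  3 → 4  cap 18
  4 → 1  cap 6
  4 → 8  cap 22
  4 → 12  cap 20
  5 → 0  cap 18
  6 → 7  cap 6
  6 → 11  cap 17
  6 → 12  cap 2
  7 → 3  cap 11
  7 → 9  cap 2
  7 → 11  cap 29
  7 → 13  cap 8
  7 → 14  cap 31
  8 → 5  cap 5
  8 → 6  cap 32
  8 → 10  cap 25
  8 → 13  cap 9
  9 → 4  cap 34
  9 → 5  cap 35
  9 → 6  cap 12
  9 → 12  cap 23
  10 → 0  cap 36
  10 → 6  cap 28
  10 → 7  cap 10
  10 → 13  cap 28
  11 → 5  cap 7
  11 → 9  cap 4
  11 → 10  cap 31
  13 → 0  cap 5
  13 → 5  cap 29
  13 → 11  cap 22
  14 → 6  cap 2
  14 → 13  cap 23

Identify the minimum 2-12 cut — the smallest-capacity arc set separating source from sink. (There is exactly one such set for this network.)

augment #1: 2→6→12 push 2
augment #2: 2→3→4→12 push 18
augment #3: 2→6→7→9→12 push 2
augment #4: 2→6→11→9→12 push 4
max flow = 26; residual-reachable set from 2 gives S-side
cut edges (S→T): {(3,4), (6,12), (7,9), (11,9)} total cap 26

Min-cut arcs: {(3,4), (6,12), (7,9), (11,9)} (total capacity 26)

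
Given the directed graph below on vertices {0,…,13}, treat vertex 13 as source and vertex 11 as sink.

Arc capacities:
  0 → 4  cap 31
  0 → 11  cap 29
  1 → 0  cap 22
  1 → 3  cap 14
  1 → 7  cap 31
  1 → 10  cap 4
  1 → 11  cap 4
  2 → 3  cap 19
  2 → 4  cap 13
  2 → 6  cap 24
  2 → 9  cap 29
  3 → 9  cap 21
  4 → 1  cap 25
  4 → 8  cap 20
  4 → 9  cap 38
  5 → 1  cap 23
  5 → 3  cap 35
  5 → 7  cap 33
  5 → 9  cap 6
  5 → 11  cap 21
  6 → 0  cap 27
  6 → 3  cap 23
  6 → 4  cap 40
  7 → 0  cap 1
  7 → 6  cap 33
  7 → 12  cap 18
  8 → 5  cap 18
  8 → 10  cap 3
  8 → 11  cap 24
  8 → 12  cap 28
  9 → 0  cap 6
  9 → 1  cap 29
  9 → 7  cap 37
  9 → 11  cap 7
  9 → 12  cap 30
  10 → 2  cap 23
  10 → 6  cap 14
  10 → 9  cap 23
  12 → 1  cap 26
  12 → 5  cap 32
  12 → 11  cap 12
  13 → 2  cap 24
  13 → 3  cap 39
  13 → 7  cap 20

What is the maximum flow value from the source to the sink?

Maximum flow value: 65

augment #1: 13→2→9→11 bottleneck 7, total now 7
augment #2: 13→7→0→11 bottleneck 1, total now 8
augment #3: 13→7→12→11 bottleneck 12, total now 20
augment #4: 13→2→4→1→11 bottleneck 4, total now 24
augment #5: 13→2→4→8→11 bottleneck 9, total now 33
augment #6: 13→2→6→0→11 bottleneck 4, total now 37
augment #7: 13→3→9→0→11 bottleneck 6, total now 43
augment #8: 13→7→6→0→11 bottleneck 7, total now 50
augment #9: 13→3→9→1→0→11 bottleneck 11, total now 61
augment #10: 13→3→9→12→5→11 bottleneck 4, total now 65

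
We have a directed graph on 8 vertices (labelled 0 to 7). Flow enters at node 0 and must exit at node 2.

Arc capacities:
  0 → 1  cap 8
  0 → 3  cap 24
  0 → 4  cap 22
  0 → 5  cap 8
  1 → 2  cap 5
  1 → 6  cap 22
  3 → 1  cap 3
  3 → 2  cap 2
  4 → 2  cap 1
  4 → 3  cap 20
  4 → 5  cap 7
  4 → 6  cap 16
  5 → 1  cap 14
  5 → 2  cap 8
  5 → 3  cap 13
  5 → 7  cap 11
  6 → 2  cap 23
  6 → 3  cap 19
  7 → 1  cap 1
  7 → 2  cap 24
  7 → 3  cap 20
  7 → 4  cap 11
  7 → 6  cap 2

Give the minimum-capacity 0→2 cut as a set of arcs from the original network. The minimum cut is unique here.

augment #1: 0→1→2 push 5
augment #2: 0→3→2 push 2
augment #3: 0→4→2 push 1
augment #4: 0→5→2 push 8
augment #5: 0→1→6→2 push 3
augment #6: 0→4→6→2 push 16
augment #7: 0→3→1→6→2 push 3
augment #8: 0→4→5→7→2 push 5
max flow = 43; residual-reachable set from 0 gives S-side
cut edges (S→T): {(0,1), (0,4), (0,5), (3,1), (3,2)} total cap 43

Min-cut arcs: {(0,1), (0,4), (0,5), (3,1), (3,2)} (total capacity 43)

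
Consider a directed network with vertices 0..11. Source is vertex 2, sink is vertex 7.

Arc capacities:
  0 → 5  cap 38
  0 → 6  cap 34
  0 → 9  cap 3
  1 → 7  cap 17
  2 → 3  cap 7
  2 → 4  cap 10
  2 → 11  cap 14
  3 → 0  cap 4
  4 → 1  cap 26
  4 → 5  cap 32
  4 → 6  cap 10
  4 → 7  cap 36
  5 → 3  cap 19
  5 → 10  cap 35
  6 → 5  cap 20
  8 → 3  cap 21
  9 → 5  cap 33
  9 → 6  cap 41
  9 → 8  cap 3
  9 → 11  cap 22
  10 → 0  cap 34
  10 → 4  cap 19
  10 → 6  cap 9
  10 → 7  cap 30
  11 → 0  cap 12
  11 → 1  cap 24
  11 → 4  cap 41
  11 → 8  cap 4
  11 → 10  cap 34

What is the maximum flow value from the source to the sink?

Maximum flow value: 28

augment #1: 2→4→7 bottleneck 10, total now 10
augment #2: 2→11→1→7 bottleneck 14, total now 24
augment #3: 2→3→0→5→10→7 bottleneck 4, total now 28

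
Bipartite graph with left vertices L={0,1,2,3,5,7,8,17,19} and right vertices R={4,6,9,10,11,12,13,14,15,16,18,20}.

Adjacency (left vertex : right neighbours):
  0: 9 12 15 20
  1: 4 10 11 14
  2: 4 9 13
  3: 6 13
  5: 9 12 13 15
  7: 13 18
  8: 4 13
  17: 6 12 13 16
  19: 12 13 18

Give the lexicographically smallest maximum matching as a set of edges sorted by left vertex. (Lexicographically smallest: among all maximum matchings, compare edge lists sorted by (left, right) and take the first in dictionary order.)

|M| = 9 (so the lex-smallest maximum matching has 9 edges)
process left vertices in ascending order; for each, take the smallest-labelled available neighbour that still permits 9 edges overall, or leave it unmatched if none does
lex-smallest matching: {0-9, 1-10, 2-4, 3-6, 5-15, 7-18, 8-13, 17-16, 19-12}

Lex-smallest maximum matching: {(0,9), (1,10), (2,4), (3,6), (5,15), (7,18), (8,13), (17,16), (19,12)}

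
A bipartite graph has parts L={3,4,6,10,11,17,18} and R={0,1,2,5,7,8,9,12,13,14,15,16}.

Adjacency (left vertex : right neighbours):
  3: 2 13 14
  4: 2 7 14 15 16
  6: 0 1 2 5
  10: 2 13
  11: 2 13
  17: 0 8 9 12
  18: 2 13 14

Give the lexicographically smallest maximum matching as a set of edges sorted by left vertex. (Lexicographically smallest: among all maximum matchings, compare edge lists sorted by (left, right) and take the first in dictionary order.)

|M| = 6 (so the lex-smallest maximum matching has 6 edges)
process left vertices in ascending order; for each, take the smallest-labelled available neighbour that still permits 6 edges overall, or leave it unmatched if none does
lex-smallest matching: {3-2, 4-7, 6-0, 10-13, 17-8, 18-14}

Lex-smallest maximum matching: {(3,2), (4,7), (6,0), (10,13), (17,8), (18,14)}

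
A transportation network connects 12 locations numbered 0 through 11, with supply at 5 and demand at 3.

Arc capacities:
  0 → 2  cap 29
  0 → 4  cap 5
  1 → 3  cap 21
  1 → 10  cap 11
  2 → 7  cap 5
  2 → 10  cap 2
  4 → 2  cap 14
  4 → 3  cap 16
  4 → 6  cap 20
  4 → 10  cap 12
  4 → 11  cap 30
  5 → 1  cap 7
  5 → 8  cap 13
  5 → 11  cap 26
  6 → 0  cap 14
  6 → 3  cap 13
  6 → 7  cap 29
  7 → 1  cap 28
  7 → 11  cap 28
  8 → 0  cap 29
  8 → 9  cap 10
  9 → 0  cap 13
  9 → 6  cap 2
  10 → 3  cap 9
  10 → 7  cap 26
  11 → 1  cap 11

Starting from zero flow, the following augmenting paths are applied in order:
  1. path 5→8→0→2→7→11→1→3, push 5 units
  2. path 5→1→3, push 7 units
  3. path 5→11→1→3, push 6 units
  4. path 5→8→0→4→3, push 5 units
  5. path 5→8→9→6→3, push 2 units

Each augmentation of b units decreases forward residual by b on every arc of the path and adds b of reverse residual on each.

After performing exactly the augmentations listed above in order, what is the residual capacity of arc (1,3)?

Residual capacity of (1,3): 3

after path 1 (5→8→0→2→7→11→1→3, push 5): res(1,3)=16
after path 2 (5→1→3, push 7): res(1,3)=9
after path 3 (5→11→1→3, push 6): res(1,3)=3
after path 4 (5→8→0→4→3, push 5): res(1,3)=3
after path 5 (5→8→9→6→3, push 2): res(1,3)=3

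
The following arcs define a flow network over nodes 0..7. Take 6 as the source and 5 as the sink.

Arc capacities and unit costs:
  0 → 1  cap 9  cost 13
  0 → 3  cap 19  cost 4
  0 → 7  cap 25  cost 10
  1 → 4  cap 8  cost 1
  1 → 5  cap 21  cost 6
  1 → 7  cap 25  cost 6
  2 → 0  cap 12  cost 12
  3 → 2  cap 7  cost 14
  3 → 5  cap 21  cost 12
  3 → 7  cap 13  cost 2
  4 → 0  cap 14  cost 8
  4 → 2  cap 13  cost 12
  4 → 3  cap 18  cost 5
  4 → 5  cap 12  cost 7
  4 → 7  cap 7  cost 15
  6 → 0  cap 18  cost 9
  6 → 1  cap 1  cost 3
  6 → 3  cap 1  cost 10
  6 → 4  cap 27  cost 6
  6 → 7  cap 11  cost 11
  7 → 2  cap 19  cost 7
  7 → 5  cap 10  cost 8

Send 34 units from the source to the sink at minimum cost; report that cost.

shortest-cost path #1: 6→1→5 push 1 @ unit cost 9 (adds 9)
shortest-cost path #2: 6→4→5 push 12 @ unit cost 13 (adds 156)
shortest-cost path #3: 6→7→5 push 10 @ unit cost 19 (adds 190)
shortest-cost path #4: 6→3→5 push 1 @ unit cost 22 (adds 22)
shortest-cost path #5: 6→4→3→5 push 10 @ unit cost 23 (adds 230)
total cost = 607

Minimum cost for 34 units: 607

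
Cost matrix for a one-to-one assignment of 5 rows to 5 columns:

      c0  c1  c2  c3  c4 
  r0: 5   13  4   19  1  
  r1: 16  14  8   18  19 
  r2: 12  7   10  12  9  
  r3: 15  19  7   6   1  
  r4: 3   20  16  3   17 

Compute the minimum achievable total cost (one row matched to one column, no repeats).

optimal assignment: row0→col0 (cost 5), row1→col2 (cost 8), row2→col1 (cost 7), row3→col4 (cost 1), row4→col3 (cost 3)
total = 5 + 8 + 7 + 1 + 3 = 24

Minimum assignment cost: 24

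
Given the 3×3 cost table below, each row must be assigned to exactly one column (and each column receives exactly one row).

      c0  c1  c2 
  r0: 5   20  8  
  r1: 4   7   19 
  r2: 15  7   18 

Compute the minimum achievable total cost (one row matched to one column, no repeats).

Minimum assignment cost: 19

optimal assignment: row0→col2 (cost 8), row1→col0 (cost 4), row2→col1 (cost 7)
total = 8 + 4 + 7 = 19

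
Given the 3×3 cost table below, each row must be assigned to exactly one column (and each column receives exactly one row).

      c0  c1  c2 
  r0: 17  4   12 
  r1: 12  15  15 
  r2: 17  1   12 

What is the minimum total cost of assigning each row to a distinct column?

Minimum assignment cost: 25

optimal assignment: row0→col2 (cost 12), row1→col0 (cost 12), row2→col1 (cost 1)
total = 12 + 12 + 1 = 25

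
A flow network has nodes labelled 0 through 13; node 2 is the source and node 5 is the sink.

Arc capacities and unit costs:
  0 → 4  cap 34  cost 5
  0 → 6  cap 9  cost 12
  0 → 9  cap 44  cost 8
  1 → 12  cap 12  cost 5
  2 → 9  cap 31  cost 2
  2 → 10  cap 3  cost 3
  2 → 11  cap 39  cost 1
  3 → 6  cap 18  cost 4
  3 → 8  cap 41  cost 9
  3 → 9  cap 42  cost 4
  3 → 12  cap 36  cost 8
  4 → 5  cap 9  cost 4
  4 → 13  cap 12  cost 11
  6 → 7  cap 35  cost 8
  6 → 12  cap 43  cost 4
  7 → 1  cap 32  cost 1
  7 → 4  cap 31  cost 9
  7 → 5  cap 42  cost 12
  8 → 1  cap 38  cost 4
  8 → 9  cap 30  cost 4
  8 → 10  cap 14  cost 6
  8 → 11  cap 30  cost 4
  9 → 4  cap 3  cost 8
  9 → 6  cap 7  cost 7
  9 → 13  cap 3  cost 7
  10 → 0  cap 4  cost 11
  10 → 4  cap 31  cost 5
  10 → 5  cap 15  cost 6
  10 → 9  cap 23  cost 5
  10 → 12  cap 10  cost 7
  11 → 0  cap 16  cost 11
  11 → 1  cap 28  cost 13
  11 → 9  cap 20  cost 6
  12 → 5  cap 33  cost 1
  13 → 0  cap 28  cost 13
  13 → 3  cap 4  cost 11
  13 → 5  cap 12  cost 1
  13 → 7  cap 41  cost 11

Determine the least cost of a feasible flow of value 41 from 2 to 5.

Minimum cost for 41 units: 766

shortest-cost path #1: 2→10→5 push 3 @ unit cost 9 (adds 27)
shortest-cost path #2: 2→9→13→5 push 3 @ unit cost 10 (adds 30)
shortest-cost path #3: 2→9→4→5 push 3 @ unit cost 14 (adds 42)
shortest-cost path #4: 2→9→6→12→5 push 7 @ unit cost 14 (adds 98)
shortest-cost path #5: 2→11→1→12→5 push 12 @ unit cost 20 (adds 240)
shortest-cost path #6: 2→11→0→4→5 push 6 @ unit cost 21 (adds 126)
shortest-cost path #7: 2→11→0→6→12→5 push 7 @ unit cost 29 (adds 203)
total cost = 766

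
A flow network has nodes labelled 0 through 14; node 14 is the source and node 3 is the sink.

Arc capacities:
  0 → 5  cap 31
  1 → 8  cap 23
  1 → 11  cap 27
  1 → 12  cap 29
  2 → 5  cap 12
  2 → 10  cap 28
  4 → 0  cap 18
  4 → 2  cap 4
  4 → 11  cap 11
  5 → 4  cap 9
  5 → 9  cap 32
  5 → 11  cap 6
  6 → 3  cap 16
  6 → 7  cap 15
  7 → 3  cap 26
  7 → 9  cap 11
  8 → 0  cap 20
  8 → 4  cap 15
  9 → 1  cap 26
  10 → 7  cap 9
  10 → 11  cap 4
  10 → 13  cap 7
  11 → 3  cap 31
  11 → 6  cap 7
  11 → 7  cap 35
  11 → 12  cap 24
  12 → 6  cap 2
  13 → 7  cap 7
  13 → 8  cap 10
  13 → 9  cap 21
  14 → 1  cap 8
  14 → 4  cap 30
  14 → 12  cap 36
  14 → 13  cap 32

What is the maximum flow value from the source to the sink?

Maximum flow value: 57

augment #1: 14→1→11→3 bottleneck 8, total now 8
augment #2: 14→4→11→3 bottleneck 11, total now 19
augment #3: 14→12→6→3 bottleneck 2, total now 21
augment #4: 14→13→7→3 bottleneck 7, total now 28
augment #5: 14→4→0→5→11→3 bottleneck 6, total now 34
augment #6: 14→4→2→10→7→3 bottleneck 4, total now 38
augment #7: 14→13→9→1→11→3 bottleneck 6, total now 44
augment #8: 14→13→9→1→11→6→3 bottleneck 7, total now 51
augment #9: 14→13→9→1→11→7→3 bottleneck 6, total now 57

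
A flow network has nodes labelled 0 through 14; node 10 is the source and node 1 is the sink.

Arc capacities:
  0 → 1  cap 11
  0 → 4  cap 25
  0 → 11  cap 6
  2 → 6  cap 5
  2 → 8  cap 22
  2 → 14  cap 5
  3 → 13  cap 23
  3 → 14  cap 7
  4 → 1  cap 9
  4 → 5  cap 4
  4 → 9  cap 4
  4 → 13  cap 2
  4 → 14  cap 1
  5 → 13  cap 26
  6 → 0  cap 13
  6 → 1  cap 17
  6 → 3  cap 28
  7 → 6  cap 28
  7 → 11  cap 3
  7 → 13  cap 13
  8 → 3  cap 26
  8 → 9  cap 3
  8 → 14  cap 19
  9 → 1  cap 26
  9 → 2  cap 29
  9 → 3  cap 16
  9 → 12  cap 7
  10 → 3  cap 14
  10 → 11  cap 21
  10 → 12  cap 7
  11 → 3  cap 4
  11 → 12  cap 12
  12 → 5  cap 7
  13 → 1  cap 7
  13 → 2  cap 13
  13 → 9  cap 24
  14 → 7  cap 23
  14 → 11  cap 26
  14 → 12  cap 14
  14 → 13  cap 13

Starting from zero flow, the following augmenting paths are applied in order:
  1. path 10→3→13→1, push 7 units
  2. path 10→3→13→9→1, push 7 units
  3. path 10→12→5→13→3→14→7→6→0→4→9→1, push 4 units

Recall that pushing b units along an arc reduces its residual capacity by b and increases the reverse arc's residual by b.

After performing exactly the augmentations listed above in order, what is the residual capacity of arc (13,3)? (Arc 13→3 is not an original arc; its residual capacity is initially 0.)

Residual capacity of (13,3): 10

after path 1 (10→3→13→1, push 7): res(13,3)=7
after path 2 (10→3→13→9→1, push 7): res(13,3)=14
after path 3 (10→12→5→13→3→14→7→6→0→4→9→1, push 4): res(13,3)=10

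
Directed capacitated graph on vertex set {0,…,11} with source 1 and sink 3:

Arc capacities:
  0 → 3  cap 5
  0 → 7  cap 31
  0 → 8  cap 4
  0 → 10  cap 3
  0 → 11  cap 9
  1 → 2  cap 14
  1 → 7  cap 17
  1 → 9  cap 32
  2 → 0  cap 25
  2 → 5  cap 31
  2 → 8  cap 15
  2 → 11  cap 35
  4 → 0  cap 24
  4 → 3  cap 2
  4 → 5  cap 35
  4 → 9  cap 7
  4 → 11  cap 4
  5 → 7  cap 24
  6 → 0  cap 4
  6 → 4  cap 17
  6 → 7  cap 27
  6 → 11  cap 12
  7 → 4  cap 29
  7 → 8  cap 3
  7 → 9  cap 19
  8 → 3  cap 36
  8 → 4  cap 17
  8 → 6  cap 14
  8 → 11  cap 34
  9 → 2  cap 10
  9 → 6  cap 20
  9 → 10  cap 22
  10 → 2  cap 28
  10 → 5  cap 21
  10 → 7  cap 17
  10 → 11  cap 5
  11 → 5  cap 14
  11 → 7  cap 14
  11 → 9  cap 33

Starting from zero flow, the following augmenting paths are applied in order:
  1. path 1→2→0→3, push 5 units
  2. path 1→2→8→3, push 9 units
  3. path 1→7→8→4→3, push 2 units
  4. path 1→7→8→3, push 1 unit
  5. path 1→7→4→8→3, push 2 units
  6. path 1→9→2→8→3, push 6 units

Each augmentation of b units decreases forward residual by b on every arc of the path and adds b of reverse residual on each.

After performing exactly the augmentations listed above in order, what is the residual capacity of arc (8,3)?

after path 1 (1→2→0→3, push 5): res(8,3)=36
after path 2 (1→2→8→3, push 9): res(8,3)=27
after path 3 (1→7→8→4→3, push 2): res(8,3)=27
after path 4 (1→7→8→3, push 1): res(8,3)=26
after path 5 (1→7→4→8→3, push 2): res(8,3)=24
after path 6 (1→9→2→8→3, push 6): res(8,3)=18

Residual capacity of (8,3): 18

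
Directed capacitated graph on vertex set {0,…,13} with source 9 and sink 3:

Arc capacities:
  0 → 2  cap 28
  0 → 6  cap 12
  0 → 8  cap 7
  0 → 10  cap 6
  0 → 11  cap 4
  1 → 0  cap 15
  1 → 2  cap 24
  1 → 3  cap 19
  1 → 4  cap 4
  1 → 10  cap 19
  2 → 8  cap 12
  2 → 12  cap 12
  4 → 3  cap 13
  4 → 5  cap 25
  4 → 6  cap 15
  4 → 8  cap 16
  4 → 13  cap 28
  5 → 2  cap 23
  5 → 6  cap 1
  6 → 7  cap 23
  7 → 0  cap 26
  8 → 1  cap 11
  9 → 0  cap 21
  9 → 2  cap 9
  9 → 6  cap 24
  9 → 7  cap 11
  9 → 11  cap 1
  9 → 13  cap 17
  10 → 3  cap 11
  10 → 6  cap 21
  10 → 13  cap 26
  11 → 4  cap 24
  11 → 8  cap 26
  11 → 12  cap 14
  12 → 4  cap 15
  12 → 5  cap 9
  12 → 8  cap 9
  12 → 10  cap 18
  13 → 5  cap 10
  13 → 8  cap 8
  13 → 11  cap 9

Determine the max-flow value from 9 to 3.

augment #1: 9→0→10→3 bottleneck 6, total now 6
augment #2: 9→11→4→3 bottleneck 1, total now 7
augment #3: 9→0→8→1→3 bottleneck 7, total now 14
augment #4: 9→0→11→4→3 bottleneck 4, total now 18
augment #5: 9→2→8→1→3 bottleneck 4, total now 22
augment #6: 9→2→12→4→3 bottleneck 5, total now 27
augment #7: 9→13→11→4→3 bottleneck 3, total now 30
augment #8: 9→0→2→12→10→3 bottleneck 4, total now 34
augment #9: 9→13→11→12→10→3 bottleneck 1, total now 35

Maximum flow value: 35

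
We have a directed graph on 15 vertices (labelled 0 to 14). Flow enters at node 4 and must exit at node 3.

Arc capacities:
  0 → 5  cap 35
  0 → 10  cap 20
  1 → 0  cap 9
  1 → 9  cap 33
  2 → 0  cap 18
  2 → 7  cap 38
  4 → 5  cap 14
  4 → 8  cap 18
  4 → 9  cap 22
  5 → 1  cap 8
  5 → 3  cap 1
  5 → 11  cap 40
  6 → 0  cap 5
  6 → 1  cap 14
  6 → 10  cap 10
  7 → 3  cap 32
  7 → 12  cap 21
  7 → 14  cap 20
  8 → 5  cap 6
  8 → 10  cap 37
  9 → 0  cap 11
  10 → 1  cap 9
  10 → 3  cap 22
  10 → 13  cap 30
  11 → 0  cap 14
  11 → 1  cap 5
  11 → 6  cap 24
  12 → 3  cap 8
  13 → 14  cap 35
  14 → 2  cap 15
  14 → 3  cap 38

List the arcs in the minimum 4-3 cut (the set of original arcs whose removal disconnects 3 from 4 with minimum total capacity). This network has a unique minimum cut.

Min-cut arcs: {(4,5), (4,8), (9,0)} (total capacity 43)

augment #1: 4→5→3 push 1
augment #2: 4→8→10→3 push 18
augment #3: 4→9→0→10→3 push 4
augment #4: 4→9→0→10→13→14→3 push 7
augment #5: 4→5→1→0→10→13→14→3 push 8
augment #6: 4→5→11→0→10→13→14→3 push 1
augment #7: 4→5→11→6→10→13→14→3 push 4
max flow = 43; residual-reachable set from 4 gives S-side
cut edges (S→T): {(4,5), (4,8), (9,0)} total cap 43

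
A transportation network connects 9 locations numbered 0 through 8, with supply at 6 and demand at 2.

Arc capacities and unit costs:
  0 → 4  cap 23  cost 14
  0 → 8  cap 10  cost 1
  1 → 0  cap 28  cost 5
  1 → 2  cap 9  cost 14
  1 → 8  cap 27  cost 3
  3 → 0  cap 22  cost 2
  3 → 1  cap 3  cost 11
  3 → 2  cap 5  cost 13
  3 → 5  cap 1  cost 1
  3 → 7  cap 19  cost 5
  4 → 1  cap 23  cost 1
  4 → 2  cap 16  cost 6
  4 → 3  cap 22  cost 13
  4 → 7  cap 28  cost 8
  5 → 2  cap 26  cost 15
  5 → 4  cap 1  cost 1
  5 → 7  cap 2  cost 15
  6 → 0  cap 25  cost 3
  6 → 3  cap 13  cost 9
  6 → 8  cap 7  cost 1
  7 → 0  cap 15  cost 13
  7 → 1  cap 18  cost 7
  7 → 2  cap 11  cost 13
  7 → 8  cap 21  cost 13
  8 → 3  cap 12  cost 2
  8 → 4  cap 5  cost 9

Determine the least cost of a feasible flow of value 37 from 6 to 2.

shortest-cost path #1: 6→8→3→5→4→2 push 1 @ unit cost 11 (adds 11)
shortest-cost path #2: 6→8→3→2 push 5 @ unit cost 16 (adds 80)
shortest-cost path #3: 6→8→4→2 push 1 @ unit cost 16 (adds 16)
shortest-cost path #4: 6→0→8→4→2 push 4 @ unit cost 19 (adds 76)
shortest-cost path #5: 6→0→4→2 push 10 @ unit cost 23 (adds 230)
shortest-cost path #6: 6→0→8→3→7→2 push 6 @ unit cost 24 (adds 144)
shortest-cost path #7: 6→3→7→2 push 5 @ unit cost 27 (adds 135)
shortest-cost path #8: 6→0→4→5→2 push 1 @ unit cost 31 (adds 31)
shortest-cost path #9: 6→0→4→1→2 push 4 @ unit cost 32 (adds 128)
total cost = 851

Minimum cost for 37 units: 851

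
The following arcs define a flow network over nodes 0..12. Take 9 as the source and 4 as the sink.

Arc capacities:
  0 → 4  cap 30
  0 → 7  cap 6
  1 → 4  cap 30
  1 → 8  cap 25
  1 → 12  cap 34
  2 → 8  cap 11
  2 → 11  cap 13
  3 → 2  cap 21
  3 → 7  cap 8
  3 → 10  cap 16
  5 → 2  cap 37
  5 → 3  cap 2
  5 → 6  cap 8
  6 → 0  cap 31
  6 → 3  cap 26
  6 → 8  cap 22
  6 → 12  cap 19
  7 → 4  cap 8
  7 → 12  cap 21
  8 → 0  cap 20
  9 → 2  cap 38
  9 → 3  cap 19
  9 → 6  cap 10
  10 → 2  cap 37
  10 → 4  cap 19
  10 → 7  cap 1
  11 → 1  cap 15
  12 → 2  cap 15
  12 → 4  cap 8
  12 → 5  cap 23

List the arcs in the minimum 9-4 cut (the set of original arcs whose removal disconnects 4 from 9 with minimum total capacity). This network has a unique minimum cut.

augment #1: 9→3→7→4 push 8
augment #2: 9→3→10→4 push 11
augment #3: 9→6→0→4 push 10
augment #4: 9→2→8→0→4 push 11
augment #5: 9→2→11→1→4 push 13
max flow = 53; residual-reachable set from 9 gives S-side
cut edges (S→T): {(2,8), (2,11), (9,3), (9,6)} total cap 53

Min-cut arcs: {(2,8), (2,11), (9,3), (9,6)} (total capacity 53)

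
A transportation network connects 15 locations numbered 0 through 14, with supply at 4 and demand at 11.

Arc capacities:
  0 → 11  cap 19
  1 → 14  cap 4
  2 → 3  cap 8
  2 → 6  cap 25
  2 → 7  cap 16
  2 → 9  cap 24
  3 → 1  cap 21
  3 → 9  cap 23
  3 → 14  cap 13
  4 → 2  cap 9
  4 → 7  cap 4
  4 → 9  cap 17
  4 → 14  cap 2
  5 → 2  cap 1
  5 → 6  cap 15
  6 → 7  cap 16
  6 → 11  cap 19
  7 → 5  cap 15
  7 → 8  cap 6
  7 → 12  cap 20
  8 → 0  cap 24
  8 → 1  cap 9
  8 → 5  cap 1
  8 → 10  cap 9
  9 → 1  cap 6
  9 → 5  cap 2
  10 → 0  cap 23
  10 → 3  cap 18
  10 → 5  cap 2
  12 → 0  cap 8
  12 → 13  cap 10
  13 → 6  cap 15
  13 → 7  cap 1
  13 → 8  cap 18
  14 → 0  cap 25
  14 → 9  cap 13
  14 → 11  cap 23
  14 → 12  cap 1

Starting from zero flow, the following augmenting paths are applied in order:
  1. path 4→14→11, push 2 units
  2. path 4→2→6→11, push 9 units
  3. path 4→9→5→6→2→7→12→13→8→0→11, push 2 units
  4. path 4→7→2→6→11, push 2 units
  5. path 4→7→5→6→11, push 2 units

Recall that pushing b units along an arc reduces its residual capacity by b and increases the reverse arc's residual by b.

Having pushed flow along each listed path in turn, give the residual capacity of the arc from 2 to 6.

after path 1 (4→14→11, push 2): res(2,6)=25
after path 2 (4→2→6→11, push 9): res(2,6)=16
after path 3 (4→9→5→6→2→7→12→13→8→0→11, push 2): res(2,6)=18
after path 4 (4→7→2→6→11, push 2): res(2,6)=16
after path 5 (4→7→5→6→11, push 2): res(2,6)=16

Residual capacity of (2,6): 16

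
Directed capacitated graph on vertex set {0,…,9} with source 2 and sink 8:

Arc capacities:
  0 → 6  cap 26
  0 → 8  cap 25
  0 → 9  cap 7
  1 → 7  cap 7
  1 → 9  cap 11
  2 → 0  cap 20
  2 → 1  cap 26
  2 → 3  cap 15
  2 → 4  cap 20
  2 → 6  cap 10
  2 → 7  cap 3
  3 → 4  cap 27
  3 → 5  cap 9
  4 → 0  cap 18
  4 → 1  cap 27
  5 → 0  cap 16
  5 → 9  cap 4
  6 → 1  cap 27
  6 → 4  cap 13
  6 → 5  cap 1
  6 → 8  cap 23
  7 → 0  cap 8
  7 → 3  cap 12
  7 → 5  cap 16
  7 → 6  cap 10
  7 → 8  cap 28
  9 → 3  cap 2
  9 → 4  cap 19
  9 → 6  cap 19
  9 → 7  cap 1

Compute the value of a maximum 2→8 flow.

Maximum flow value: 59

augment #1: 2→0→8 bottleneck 20, total now 20
augment #2: 2→6→8 bottleneck 10, total now 30
augment #3: 2→7→8 bottleneck 3, total now 33
augment #4: 2→1→7→8 bottleneck 7, total now 40
augment #5: 2→4→0→8 bottleneck 5, total now 45
augment #6: 2→1→9→6→8 bottleneck 11, total now 56
augment #7: 2→4→0→6→8 bottleneck 2, total now 58
augment #8: 2→3→5→9→7→8 bottleneck 1, total now 59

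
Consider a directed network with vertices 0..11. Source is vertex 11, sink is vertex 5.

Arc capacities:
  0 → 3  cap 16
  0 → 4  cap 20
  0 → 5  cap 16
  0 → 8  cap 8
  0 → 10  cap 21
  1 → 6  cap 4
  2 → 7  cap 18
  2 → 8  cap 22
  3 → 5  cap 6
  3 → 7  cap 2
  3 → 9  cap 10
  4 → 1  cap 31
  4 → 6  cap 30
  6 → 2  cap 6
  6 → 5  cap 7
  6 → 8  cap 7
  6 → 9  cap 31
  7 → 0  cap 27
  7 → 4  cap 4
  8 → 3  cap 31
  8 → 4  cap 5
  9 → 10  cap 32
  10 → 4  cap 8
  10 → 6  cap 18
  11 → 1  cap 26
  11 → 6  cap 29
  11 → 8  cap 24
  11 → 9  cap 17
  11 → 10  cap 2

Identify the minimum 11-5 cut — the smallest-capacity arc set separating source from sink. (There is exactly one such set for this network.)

augment #1: 11→6→5 push 7
augment #2: 11→8→3→5 push 6
augment #3: 11→6→2→7→0→5 push 6
augment #4: 11→8→3→7→0→5 push 2
max flow = 21; residual-reachable set from 11 gives S-side
cut edges (S→T): {(3,5), (3,7), (6,2), (6,5)} total cap 21

Min-cut arcs: {(3,5), (3,7), (6,2), (6,5)} (total capacity 21)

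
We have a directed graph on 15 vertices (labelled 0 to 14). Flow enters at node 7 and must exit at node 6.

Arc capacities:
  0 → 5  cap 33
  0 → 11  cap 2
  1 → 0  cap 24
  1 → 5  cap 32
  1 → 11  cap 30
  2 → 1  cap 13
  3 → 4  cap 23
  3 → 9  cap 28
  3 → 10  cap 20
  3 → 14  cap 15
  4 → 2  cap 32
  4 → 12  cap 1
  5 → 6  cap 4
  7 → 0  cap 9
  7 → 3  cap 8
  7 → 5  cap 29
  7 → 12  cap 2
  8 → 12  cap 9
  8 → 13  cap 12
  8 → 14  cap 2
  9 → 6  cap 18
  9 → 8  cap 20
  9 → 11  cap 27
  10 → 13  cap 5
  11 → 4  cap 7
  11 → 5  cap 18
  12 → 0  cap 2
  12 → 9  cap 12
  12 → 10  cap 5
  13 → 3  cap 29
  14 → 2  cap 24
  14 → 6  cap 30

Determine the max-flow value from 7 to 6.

augment #1: 7→5→6 bottleneck 4, total now 4
augment #2: 7→3→9→6 bottleneck 8, total now 12
augment #3: 7→12→9→6 bottleneck 2, total now 14
augment #4: 7→0→11→4→12→9→6 bottleneck 1, total now 15

Maximum flow value: 15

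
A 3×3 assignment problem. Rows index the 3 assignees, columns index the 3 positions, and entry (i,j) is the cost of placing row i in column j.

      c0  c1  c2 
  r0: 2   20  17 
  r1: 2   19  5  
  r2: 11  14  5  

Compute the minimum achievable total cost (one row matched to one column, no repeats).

optimal assignment: row0→col0 (cost 2), row1→col2 (cost 5), row2→col1 (cost 14)
total = 2 + 5 + 14 = 21

Minimum assignment cost: 21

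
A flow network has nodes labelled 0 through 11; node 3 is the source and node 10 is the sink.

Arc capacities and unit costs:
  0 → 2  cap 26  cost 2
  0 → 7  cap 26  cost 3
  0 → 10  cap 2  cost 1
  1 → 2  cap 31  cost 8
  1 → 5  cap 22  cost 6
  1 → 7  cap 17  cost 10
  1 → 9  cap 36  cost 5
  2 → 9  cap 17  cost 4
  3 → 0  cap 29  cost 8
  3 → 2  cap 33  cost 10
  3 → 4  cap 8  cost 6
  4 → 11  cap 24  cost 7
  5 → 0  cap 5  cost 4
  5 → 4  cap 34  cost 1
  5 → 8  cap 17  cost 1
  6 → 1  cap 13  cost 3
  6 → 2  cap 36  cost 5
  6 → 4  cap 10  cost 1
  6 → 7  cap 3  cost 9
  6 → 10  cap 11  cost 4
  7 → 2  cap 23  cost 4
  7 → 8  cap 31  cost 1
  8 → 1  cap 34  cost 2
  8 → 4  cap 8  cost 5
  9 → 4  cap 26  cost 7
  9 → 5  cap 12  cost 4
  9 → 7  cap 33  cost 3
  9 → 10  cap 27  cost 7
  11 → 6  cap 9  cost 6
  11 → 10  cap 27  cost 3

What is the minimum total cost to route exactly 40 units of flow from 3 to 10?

Minimum cost for 40 units: 844

shortest-cost path #1: 3→0→10 push 2 @ unit cost 9 (adds 18)
shortest-cost path #2: 3→4→11→10 push 8 @ unit cost 16 (adds 128)
shortest-cost path #3: 3→2→9→10 push 17 @ unit cost 21 (adds 357)
shortest-cost path #4: 3→0→7→8→1→9→10 push 10 @ unit cost 26 (adds 260)
shortest-cost path #5: 3→0→7→8→4→11→10 push 3 @ unit cost 27 (adds 81)
total cost = 844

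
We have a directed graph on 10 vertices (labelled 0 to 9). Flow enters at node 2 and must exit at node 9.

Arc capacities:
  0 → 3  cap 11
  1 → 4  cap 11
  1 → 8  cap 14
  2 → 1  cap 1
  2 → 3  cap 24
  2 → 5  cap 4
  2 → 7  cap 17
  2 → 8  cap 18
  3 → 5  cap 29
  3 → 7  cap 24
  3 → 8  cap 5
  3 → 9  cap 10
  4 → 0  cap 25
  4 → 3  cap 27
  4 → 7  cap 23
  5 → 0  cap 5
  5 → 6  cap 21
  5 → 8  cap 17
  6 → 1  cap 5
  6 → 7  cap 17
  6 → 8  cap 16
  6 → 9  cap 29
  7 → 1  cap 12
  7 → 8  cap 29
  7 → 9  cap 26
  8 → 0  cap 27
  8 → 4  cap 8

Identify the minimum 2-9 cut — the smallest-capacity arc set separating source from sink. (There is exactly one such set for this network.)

augment #1: 2→3→9 push 10
augment #2: 2→7→9 push 17
augment #3: 2→3→7→9 push 9
augment #4: 2→5→6→9 push 4
augment #5: 2→3→5→6→9 push 5
augment #6: 2→1→4→3→5→6→9 push 1
augment #7: 2→8→0→3→5→6→9 push 11
max flow = 57; residual-reachable set from 2 gives S-side
cut edges (S→T): {(3,9), (5,6), (7,9)} total cap 57

Min-cut arcs: {(3,9), (5,6), (7,9)} (total capacity 57)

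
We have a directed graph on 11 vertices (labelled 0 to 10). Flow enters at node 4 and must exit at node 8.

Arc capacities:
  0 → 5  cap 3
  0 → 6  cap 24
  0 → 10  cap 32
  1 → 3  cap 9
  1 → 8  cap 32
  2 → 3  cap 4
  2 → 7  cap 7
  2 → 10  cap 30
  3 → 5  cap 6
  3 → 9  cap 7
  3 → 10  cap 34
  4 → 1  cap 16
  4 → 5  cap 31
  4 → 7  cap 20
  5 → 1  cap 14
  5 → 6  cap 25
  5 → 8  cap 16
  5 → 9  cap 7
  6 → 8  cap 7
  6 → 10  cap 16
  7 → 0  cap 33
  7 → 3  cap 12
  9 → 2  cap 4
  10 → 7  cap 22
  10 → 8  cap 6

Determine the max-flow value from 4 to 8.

Maximum flow value: 59

augment #1: 4→1→8 bottleneck 16, total now 16
augment #2: 4→5→8 bottleneck 16, total now 32
augment #3: 4→5→1→8 bottleneck 14, total now 46
augment #4: 4→5→6→8 bottleneck 1, total now 47
augment #5: 4→7→0→6→8 bottleneck 6, total now 53
augment #6: 4→7→0→10→8 bottleneck 6, total now 59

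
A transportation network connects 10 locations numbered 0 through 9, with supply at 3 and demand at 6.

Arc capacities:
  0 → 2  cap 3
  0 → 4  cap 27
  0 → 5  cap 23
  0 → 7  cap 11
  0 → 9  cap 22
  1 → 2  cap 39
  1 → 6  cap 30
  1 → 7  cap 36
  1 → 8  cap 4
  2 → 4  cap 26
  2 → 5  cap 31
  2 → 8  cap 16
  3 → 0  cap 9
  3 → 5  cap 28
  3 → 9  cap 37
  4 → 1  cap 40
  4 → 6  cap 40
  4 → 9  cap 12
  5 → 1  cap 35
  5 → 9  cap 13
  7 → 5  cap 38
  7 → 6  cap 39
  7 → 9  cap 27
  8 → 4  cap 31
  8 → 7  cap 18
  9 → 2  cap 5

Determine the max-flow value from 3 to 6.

Maximum flow value: 42

augment #1: 3→0→4→6 bottleneck 9, total now 9
augment #2: 3→5→1→6 bottleneck 28, total now 37
augment #3: 3→9→2→4→6 bottleneck 5, total now 42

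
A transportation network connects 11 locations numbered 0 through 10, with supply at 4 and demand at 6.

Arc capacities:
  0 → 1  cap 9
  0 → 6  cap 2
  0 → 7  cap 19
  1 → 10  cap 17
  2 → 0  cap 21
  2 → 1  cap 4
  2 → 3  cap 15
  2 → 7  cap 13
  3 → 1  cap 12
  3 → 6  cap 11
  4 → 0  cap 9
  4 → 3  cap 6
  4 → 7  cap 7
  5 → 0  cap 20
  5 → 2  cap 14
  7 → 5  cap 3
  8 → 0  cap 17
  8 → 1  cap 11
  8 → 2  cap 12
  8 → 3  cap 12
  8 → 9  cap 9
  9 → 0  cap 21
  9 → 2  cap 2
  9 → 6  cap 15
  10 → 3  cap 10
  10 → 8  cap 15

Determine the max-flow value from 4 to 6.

Maximum flow value: 18

augment #1: 4→0→6 bottleneck 2, total now 2
augment #2: 4→3→6 bottleneck 6, total now 8
augment #3: 4→0→1→10→3→6 bottleneck 5, total now 13
augment #4: 4→0→1→10→8→9→6 bottleneck 2, total now 15
augment #5: 4→7→5→0→1→10→8→9→6 bottleneck 2, total now 17
augment #6: 4→7→5→2→1→10→8→9→6 bottleneck 1, total now 18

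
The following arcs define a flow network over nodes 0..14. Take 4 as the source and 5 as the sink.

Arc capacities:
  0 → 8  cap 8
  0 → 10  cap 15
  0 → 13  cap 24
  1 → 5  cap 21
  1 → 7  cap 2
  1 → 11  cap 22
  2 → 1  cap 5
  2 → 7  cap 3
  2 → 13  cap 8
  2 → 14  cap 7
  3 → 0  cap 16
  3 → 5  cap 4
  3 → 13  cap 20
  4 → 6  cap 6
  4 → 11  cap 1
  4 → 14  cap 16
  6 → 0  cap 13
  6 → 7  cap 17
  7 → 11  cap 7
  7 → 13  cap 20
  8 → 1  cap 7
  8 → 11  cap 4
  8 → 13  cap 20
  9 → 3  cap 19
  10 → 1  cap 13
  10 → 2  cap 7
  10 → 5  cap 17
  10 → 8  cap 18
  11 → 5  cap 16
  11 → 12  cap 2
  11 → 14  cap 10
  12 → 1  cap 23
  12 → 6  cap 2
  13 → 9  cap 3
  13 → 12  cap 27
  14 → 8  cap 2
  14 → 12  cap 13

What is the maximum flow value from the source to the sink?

augment #1: 4→11→5 bottleneck 1, total now 1
augment #2: 4→6→0→10→5 bottleneck 6, total now 7
augment #3: 4→14→8→1→5 bottleneck 2, total now 9
augment #4: 4→14→12→1→5 bottleneck 13, total now 22

Maximum flow value: 22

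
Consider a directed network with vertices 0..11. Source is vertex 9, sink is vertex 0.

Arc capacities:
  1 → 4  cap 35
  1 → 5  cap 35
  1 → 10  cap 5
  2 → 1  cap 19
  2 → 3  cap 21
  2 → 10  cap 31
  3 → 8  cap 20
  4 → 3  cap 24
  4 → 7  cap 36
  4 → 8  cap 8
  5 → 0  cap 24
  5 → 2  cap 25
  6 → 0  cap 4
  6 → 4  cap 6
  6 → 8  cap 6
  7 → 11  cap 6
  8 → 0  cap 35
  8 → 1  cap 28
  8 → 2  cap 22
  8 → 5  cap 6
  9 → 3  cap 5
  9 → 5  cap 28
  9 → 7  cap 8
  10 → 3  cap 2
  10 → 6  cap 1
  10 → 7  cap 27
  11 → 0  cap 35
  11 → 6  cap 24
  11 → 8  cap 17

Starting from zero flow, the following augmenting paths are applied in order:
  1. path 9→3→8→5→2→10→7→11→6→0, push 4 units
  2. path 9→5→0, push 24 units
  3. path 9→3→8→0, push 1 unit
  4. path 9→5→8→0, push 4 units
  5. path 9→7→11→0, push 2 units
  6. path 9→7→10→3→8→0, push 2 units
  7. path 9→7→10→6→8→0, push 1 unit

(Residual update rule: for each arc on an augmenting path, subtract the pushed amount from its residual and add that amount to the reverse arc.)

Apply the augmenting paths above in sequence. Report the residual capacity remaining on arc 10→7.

after path 1 (9→3→8→5→2→10→7→11→6→0, push 4): res(10,7)=23
after path 2 (9→5→0, push 24): res(10,7)=23
after path 3 (9→3→8→0, push 1): res(10,7)=23
after path 4 (9→5→8→0, push 4): res(10,7)=23
after path 5 (9→7→11→0, push 2): res(10,7)=23
after path 6 (9→7→10→3→8→0, push 2): res(10,7)=25
after path 7 (9→7→10→6→8→0, push 1): res(10,7)=26

Residual capacity of (10,7): 26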